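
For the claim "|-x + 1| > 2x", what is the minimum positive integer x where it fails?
Testing positive integers:
x = 1: LHS = |-1 + 1| = |0| = 0, RHS = 2·1 = 2; 0 > 2 — FAILS  ← smallest positive counterexample

Answer: x = 1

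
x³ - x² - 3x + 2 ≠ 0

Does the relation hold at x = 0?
x = 0: LHS = 0³ - 0² - 3·0 + 2 = 2; 2 ≠ 0 — holds

The relation is satisfied at x = 0.

Answer: Yes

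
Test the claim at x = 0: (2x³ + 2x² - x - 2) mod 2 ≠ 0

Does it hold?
x = 0: LHS = (2·0³ + 2·0² - 0 - 2) mod 2 = (-2) mod 2 = 0; 0 ≠ 0 — FAILS

The relation fails at x = 0, so x = 0 is a counterexample.

Answer: No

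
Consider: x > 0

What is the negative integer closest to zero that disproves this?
Testing negative integers from -1 downward:
x = -1: -1 > 0 — FAILS  ← closest negative counterexample to 0

Answer: x = -1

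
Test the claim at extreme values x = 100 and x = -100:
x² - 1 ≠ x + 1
x = 100: LHS = 100² - 1 = 9999, RHS = 100 + 1 = 101; 9999 ≠ 101 — holds
x = -100: LHS = (-100)² - 1 = 9999, RHS = (-100) + 1 = -99; 9999 ≠ -99 — holds

Answer: Yes, holds for both x = 100 and x = -100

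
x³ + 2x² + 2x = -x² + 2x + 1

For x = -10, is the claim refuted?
Substitute x = -10 into the relation:
x = -10: LHS = (-10)³ + 2·(-10)² + 2·(-10) = -820, RHS = -(-10)² + 2·(-10) + 1 = -119; -820 = -119 — FAILS

Since the claim fails at x = -10, this value is a counterexample.

Answer: Yes, x = -10 is a counterexample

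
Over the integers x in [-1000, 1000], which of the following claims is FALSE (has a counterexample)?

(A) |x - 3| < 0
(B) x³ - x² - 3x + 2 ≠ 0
(A) x = 0: LHS = |0 - 3| = |-3| = 3; 3 < 0 — FAILS
(B) x = 2: LHS = 2³ - 2² - 3·2 + 2 = 0; 0 ≠ 0 — FAILS

Answer: Both A and B are false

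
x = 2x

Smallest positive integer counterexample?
Testing positive integers:
x = 1: RHS = 2·1 = 2; 1 = 2 — FAILS  ← smallest positive counterexample

Answer: x = 1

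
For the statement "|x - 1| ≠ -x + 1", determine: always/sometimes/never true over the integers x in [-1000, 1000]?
Holds at x = 2: LHS = |2 - 1| = |1| = 1, RHS = -2 + 1 = -1; 1 ≠ -1 — holds
Fails at x = 0: LHS = |0 - 1| = |-1| = 1, RHS = -0 + 1 = 1; 1 ≠ 1 — FAILS
It is satisfied by some integers in the range but not all.

Answer: Sometimes true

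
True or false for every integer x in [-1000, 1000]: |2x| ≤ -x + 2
The claim fails at x = 1:
x = 1: LHS = |2·1| = |2| = 2, RHS = -1 + 2 = 1; 2 ≤ 1 — FAILS

Because a single integer refutes it, the statement is false.

Answer: False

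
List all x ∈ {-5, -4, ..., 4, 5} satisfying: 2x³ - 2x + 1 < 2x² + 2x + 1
Holds for: {-5, -4, -3, -2, 1}
Fails for: {-1, 0, 2, 3, 4, 5}

Answer: {-5, -4, -3, -2, 1}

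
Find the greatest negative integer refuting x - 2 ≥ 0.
Testing negative integers from -1 downward:
x = -1: LHS = (-1) - 2 = -3; -3 ≥ 0 — FAILS  ← closest negative counterexample to 0

Answer: x = -1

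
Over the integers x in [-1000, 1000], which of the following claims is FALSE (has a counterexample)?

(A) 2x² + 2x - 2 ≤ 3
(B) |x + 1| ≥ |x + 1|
(A) x = 2: LHS = 2·2² + 2·2 - 2 = 10; 10 ≤ 3 — FAILS

(B) Over all integers in [-1000, 1000], LHS − RHS is smallest at x = 0, where it equals 0:
x = 0: LHS = |0 + 1| = |1| = 1, RHS = |0 + 1| = |1| = 1; 1 ≥ 1 — holds
At the ends of the range:
x = -1000: LHS = |(-1000) + 1| = |-999| = 999, RHS = |(-1000) + 1| = |-999| = 999; 999 ≥ 999 — holds
x = 1000: LHS = |1000 + 1| = |1001| = 1001, RHS = |1000 + 1| = |1001| = 1001; 1001 ≥ 1001 — holds
Hence LHS − RHS is never negative, i.e. LHS ≥ RHS throughout, so the relation holds for every integer in [-1000, 1000].

Only (A) has a counterexample.

Answer: A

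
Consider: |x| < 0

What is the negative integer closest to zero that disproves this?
Testing negative integers from -1 downward:
x = -1: LHS = |-1| = 1; 1 < 0 — FAILS  ← closest negative counterexample to 0

Answer: x = -1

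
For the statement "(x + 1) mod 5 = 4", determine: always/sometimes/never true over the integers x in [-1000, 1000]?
Holds at x = -2: LHS = ((-2) + 1) mod 5 = (-1) mod 5 = 4; 4 = 4 — holds
Fails at x = 0: LHS = (0 + 1) mod 5 = 1 mod 5 = 1; 1 = 4 — FAILS
It is satisfied by some integers in the range but not all.

Answer: Sometimes true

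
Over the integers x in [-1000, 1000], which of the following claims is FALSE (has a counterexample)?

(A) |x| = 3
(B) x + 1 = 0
(A) x = 0: LHS = |0| = 0; 0 = 3 — FAILS
(B) x = 0: LHS = 0 + 1 = 1; 1 = 0 — FAILS

Answer: Both A and B are false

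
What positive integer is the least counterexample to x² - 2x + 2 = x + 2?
Testing positive integers:
x = 1: LHS = 1² - 2·1 + 2 = 1, RHS = 1 + 2 = 3; 1 = 3 — FAILS  ← smallest positive counterexample

Answer: x = 1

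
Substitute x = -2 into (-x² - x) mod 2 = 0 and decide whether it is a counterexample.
Substitute x = -2 into the relation:
x = -2: LHS = (-(-2)² - (-2)) mod 2 = (-2) mod 2 = 0; 0 = 0 — holds

The relation holds at x = -2, so it is not a counterexample.

Answer: No, x = -2 is not a counterexample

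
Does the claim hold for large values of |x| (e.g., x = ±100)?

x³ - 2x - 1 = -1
x = 100: LHS = 100³ - 2·100 - 1 = 999799; 999799 = -1 — FAILS
x = -100: LHS = (-100)³ - 2·(-100) - 1 = -999801; -999801 = -1 — FAILS

Answer: No, fails for both x = 100 and x = -100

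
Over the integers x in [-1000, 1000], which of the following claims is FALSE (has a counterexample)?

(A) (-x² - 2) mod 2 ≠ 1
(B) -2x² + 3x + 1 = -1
(A) x = 1: LHS = (-1² - 2) mod 2 = (-3) mod 2 = 1; 1 ≠ 1 — FAILS
(B) x = 0: LHS = -2·0² + 3·0 + 1 = 1; 1 = -1 — FAILS

Answer: Both A and B are false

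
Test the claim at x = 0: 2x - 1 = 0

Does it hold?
x = 0: LHS = 2·0 - 1 = -1; -1 = 0 — FAILS

The relation fails at x = 0, so x = 0 is a counterexample.

Answer: No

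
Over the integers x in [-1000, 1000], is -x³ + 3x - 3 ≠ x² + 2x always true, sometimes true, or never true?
Track d = LHS − RHS over the integers in [-1000, 1000]. Equality would need d = 0, but d changes sign only between consecutive integers, jumping over 0:
x = -3: LHS = -(-3)³ + 3·(-3) - 3 = 15, RHS = (-3)² + 2·(-3) = 3; 15 ≠ 3 — holds  (d = 12)
x = -2: LHS = -(-2)³ + 3·(-2) - 3 = -1, RHS = (-2)² + 2·(-2) = 0; -1 ≠ 0 — holds  (d = -1)
Away from these crossings d keeps a constant sign, and checking every integer in [-1000, 1000] confirms d ≠ 0 throughout. Hence the two sides are never equal, so the relation holds for every integer in [-1000, 1000].

No counterexample exists.

Answer: Always true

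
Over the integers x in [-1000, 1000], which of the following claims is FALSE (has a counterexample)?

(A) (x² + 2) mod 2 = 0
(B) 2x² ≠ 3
(A) x = 1: LHS = (1² + 2) mod 2 = 3 mod 2 = 1; 1 = 0 — FAILS

(B) Track d = LHS − RHS over the integers in [-1000, 1000]. Equality would need d = 0, but d changes sign only between consecutive integers, jumping over 0:
x = -2: LHS = 2·(-2)² = 8; 8 ≠ 3 — holds  (d = 5)
x = -1: LHS = 2·(-1)² = 2; 2 ≠ 3 — holds  (d = -1)
x = 1: LHS = 2·1² = 2; 2 ≠ 3 — holds  (d = -1)
x = 2: LHS = 2·2² = 8; 8 ≠ 3 — holds  (d = 5)
Away from these crossings d keeps a constant sign, and checking every integer in [-1000, 1000] confirms d ≠ 0 throughout. Hence the two sides are never equal, so the relation holds for every integer in [-1000, 1000].

Only (A) has a counterexample.

Answer: A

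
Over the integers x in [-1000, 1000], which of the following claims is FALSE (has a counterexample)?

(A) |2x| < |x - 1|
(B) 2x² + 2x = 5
(A) x = 1: LHS = |2·1| = |2| = 2, RHS = |1 - 1| = |0| = 0; 2 < 0 — FAILS
(B) x = 0: LHS = 2·0² + 2·0 = 0; 0 = 5 — FAILS

Answer: Both A and B are false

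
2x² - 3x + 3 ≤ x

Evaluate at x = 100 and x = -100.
x = 100: LHS = 2·100² - 3·100 + 3 = 19703; 19703 ≤ 100 — FAILS
x = -100: LHS = 2·(-100)² - 3·(-100) + 3 = 20303; 20303 ≤ -100 — FAILS

Answer: No, fails for both x = 100 and x = -100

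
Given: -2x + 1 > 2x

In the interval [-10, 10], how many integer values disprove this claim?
Counterexamples in [-10, 10]: {1, 2, 3, 4, 5, 6, 7, 8, 9, 10}.

Counting them gives 10 values.

Answer: 10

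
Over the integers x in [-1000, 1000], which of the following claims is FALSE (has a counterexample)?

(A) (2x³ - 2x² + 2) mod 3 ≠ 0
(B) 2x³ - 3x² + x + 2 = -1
(A) For a polynomial with integer coefficients, its value mod 3 depends only on x mod 3, so it suffices to check one representative of each residue class, x = 0, 1, 2:
x = 0: LHS = (2·0³ - 2·0² + 2) mod 3 = 2 mod 3 = 2; 2 ≠ 0 — holds
x = 1: LHS = (2·1³ - 2·1² + 2) mod 3 = 2 mod 3 = 2; 2 ≠ 0 — holds
x = 2: LHS = (2·2³ - 2·2² + 2) mod 3 = 10 mod 3 = 1; 1 ≠ 0 — holds
The relation holds in every residue class, so the relation holds for every integer in [-1000, 1000].

(B) x = 0: LHS = 2·0³ - 3·0² + 0 + 2 = 2; 2 = -1 — FAILS

Only (B) has a counterexample.

Answer: B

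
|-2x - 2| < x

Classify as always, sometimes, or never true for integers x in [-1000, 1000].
Over all integers in [-1000, 1000], LHS − RHS is smallest at x = -1, where it equals 1:
x = -1: LHS = |-2·(-1) - 2| = |0| = 0; 0 < -1 — FAILS
At the ends of the range:
x = -1000: LHS = |-2·(-1000) - 2| = |1998| = 1998; 1998 < -1000 — FAILS
x = 1000: LHS = |-2·1000 - 2| = |-2002| = 2002; 2002 < 1000 — FAILS
Hence LHS − RHS is never negative, i.e. LHS ≥ RHS throughout, so the claimed relation (<) fails for every integer in [-1000, 1000].

No integer in the range satisfies it.

Answer: Never true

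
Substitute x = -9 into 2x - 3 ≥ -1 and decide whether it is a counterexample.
Substitute x = -9 into the relation:
x = -9: LHS = 2·(-9) - 3 = -21; -21 ≥ -1 — FAILS

Since the claim fails at x = -9, this value is a counterexample.

Answer: Yes, x = -9 is a counterexample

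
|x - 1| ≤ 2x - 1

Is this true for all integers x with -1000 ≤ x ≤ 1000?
The claim fails at x = 0:
x = 0: LHS = |0 - 1| = |-1| = 1, RHS = 2·0 - 1 = -1; 1 ≤ -1 — FAILS

Because a single integer refutes it, the statement is false.

Answer: False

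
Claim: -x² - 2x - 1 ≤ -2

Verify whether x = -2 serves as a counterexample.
Substitute x = -2 into the relation:
x = -2: LHS = -(-2)² - 2·(-2) - 1 = -1; -1 ≤ -2 — FAILS

Since the claim fails at x = -2, this value is a counterexample.

Answer: Yes, x = -2 is a counterexample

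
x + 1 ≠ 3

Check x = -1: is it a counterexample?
Substitute x = -1 into the relation:
x = -1: LHS = (-1) + 1 = 0; 0 ≠ 3 — holds

The claim holds here, so x = -1 is not a counterexample. (A counterexample exists elsewhere, e.g. x = 2.)

Answer: No, x = -1 is not a counterexample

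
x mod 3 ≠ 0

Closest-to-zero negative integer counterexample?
Testing negative integers from -1 downward:
x = -1: LHS = (-1) mod 3 = 2; 2 ≠ 0 — holds
x = -2: LHS = (-2) mod 3 = 1; 1 ≠ 0 — holds
x = -3: LHS = (-3) mod 3 = 0; 0 ≠ 0 — FAILS  ← closest negative counterexample to 0

Answer: x = -3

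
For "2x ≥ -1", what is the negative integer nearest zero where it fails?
Testing negative integers from -1 downward:
x = -1: LHS = 2·(-1) = -2; -2 ≥ -1 — FAILS  ← closest negative counterexample to 0

Answer: x = -1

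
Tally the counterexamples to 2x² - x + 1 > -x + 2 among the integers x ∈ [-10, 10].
Counterexamples in [-10, 10]: {0}.

Counting them gives 1 values.

Answer: 1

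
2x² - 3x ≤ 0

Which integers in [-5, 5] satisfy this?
Holds for: {0, 1}
Fails for: {-5, -4, -3, -2, -1, 2, 3, 4, 5}

Answer: {0, 1}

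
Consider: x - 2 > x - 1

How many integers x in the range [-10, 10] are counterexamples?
Counterexamples in [-10, 10]: {-10, -9, -8, -7, -6, -5, -4, -3, -2, -1, 0, 1, 2, 3, 4, 5, 6, 7, 8, 9, 10}.

Counting them gives 21 values.

Answer: 21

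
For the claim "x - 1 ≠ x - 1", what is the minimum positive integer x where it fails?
Testing positive integers:
x = 1: LHS = 1 - 1 = 0, RHS = 1 - 1 = 0; 0 ≠ 0 — FAILS  ← smallest positive counterexample

Answer: x = 1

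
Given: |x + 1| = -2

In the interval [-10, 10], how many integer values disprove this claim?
Counterexamples in [-10, 10]: {-10, -9, -8, -7, -6, -5, -4, -3, -2, -1, 0, 1, 2, 3, 4, 5, 6, 7, 8, 9, 10}.

Counting them gives 21 values.

Answer: 21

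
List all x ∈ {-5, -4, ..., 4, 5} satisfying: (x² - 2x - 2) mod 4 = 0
For a polynomial with integer coefficients, its value mod 4 depends only on x mod 4, so it suffices to check one representative of each residue class, x = 0, 1, 2, 3:
x = 0: LHS = (0² - 2·0 - 2) mod 4 = (-2) mod 4 = 2; 2 = 0 — FAILS
x = 1: LHS = (1² - 2·1 - 2) mod 4 = (-3) mod 4 = 1; 1 = 0 — FAILS
x = 2: LHS = (2² - 2·2 - 2) mod 4 = (-2) mod 4 = 2; 2 = 0 — FAILS
x = 3: LHS = (3² - 2·3 - 2) mod 4 = 1 mod 4 = 1; 1 = 0 — FAILS
The relation fails in every residue class, so the claimed relation (=) fails for every integer in [-5, 5].

Answer: None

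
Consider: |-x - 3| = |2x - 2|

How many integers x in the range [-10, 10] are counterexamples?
Counterexamples in [-10, 10]: {-10, -9, -8, -7, -6, -5, -4, -3, -2, -1, 0, 1, 2, 3, 4, 6, 7, 8, 9, 10}.

Counting them gives 20 values.

Answer: 20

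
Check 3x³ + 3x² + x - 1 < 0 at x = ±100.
x = 100: LHS = 3·100³ + 3·100² + 100 - 1 = 3030099; 3030099 < 0 — FAILS
x = -100: LHS = 3·(-100)³ + 3·(-100)² + (-100) - 1 = -2970101; -2970101 < 0 — holds

Answer: Partially: fails for x = 100, holds for x = -100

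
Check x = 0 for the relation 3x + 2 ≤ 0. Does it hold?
x = 0: LHS = 3·0 + 2 = 2; 2 ≤ 0 — FAILS

The relation fails at x = 0, so x = 0 is a counterexample.

Answer: No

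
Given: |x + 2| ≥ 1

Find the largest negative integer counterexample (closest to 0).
Testing negative integers from -1 downward:
x = -1: LHS = |(-1) + 2| = |1| = 1; 1 ≥ 1 — holds
x = -2: LHS = |(-2) + 2| = |0| = 0; 0 ≥ 1 — FAILS  ← closest negative counterexample to 0

Answer: x = -2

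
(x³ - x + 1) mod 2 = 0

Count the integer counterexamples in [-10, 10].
Counterexamples in [-10, 10]: {-10, -9, -8, -7, -6, -5, -4, -3, -2, -1, 0, 1, 2, 3, 4, 5, 6, 7, 8, 9, 10}.

Counting them gives 21 values.

Answer: 21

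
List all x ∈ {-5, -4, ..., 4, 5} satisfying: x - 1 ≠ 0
Holds for: {-5, -4, -3, -2, -1, 0, 2, 3, 4, 5}
Fails for: {1}

Answer: {-5, -4, -3, -2, -1, 0, 2, 3, 4, 5}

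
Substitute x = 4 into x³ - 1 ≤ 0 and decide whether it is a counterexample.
Substitute x = 4 into the relation:
x = 4: LHS = 4³ - 1 = 63; 63 ≤ 0 — FAILS

Since the claim fails at x = 4, this value is a counterexample.

Answer: Yes, x = 4 is a counterexample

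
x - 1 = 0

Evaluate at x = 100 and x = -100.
x = 100: LHS = 100 - 1 = 99; 99 = 0 — FAILS
x = -100: LHS = (-100) - 1 = -101; -101 = 0 — FAILS

Answer: No, fails for both x = 100 and x = -100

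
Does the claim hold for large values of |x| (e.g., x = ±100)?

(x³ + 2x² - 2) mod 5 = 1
x = 100: LHS = (100³ + 2·100² - 2) mod 5 = 1019998 mod 5 = 3; 3 = 1 — FAILS
x = -100: LHS = ((-100)³ + 2·(-100)² - 2) mod 5 = (-980002) mod 5 = 3; 3 = 1 — FAILS

Answer: No, fails for both x = 100 and x = -100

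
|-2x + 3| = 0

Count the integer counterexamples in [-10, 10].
Counterexamples in [-10, 10]: {-10, -9, -8, -7, -6, -5, -4, -3, -2, -1, 0, 1, 2, 3, 4, 5, 6, 7, 8, 9, 10}.

Counting them gives 21 values.

Answer: 21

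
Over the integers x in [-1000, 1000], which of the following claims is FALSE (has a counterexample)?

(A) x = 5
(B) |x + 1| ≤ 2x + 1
(A) x = 0: 0 = 5 — FAILS
(B) x = -1: LHS = |(-1) + 1| = |0| = 0, RHS = 2·(-1) + 1 = -1; 0 ≤ -1 — FAILS

Answer: Both A and B are false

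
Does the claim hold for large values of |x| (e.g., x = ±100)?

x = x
x = 100: 100 = 100 — holds
x = -100: -100 = -100 — holds

Answer: Yes, holds for both x = 100 and x = -100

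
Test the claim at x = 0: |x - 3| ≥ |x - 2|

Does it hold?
x = 0: LHS = |0 - 3| = |-3| = 3, RHS = |0 - 2| = |-2| = 2; 3 ≥ 2 — holds

The relation is satisfied at x = 0.

Answer: Yes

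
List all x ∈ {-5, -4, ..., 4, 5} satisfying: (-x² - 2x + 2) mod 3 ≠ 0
Holds for: {-5, -3, -2, 0, 1, 3, 4}
Fails for: {-4, -1, 2, 5}

Answer: {-5, -3, -2, 0, 1, 3, 4}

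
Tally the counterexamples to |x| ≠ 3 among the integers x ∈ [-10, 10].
Counterexamples in [-10, 10]: {-3, 3}.

Counting them gives 2 values.

Answer: 2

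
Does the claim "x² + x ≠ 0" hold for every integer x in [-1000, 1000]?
The claim fails at x = 0:
x = 0: LHS = 0² + 0 = 0; 0 ≠ 0 — FAILS

Because a single integer refutes it, the statement is false.

Answer: False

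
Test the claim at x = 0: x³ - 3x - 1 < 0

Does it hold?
x = 0: LHS = 0³ - 3·0 - 1 = -1; -1 < 0 — holds

The relation is satisfied at x = 0.

Answer: Yes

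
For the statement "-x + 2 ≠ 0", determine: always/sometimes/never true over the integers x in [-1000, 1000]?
Holds at x = 0: LHS = -0 + 2 = 2; 2 ≠ 0 — holds
Fails at x = 2: LHS = -2 + 2 = 0; 0 ≠ 0 — FAILS
It is satisfied by some integers in the range but not all.

Answer: Sometimes true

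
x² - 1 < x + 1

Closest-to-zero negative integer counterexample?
Testing negative integers from -1 downward:
x = -1: LHS = (-1)² - 1 = 0, RHS = (-1) + 1 = 0; 0 < 0 — FAILS  ← closest negative counterexample to 0

Answer: x = -1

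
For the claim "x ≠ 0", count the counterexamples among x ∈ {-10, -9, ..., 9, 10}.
Counterexamples in [-10, 10]: {0}.

Counting them gives 1 values.

Answer: 1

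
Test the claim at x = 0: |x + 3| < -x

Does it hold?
x = 0: LHS = |0 + 3| = |3| = 3, RHS = -0 = 0; 3 < 0 — FAILS

The relation fails at x = 0, so x = 0 is a counterexample.

Answer: No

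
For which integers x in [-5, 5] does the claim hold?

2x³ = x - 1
Holds for: {-1}
Fails for: {-5, -4, -3, -2, 0, 1, 2, 3, 4, 5}

Answer: {-1}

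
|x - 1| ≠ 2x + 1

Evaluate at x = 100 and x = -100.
x = 100: LHS = |100 - 1| = |99| = 99, RHS = 2·100 + 1 = 201; 99 ≠ 201 — holds
x = -100: LHS = |(-100) - 1| = |-101| = 101, RHS = 2·(-100) + 1 = -199; 101 ≠ -199 — holds

Answer: Yes, holds for both x = 100 and x = -100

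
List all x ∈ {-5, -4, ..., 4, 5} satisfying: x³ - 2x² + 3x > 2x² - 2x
Holds for: {1, 2, 3, 4, 5}
Fails for: {-5, -4, -3, -2, -1, 0}

Answer: {1, 2, 3, 4, 5}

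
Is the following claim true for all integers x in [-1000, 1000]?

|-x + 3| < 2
The claim fails at x = 0:
x = 0: LHS = |-0 + 3| = |3| = 3; 3 < 2 — FAILS

Because a single integer refutes it, the statement is false.

Answer: False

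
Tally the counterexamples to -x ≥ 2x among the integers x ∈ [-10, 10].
Counterexamples in [-10, 10]: {1, 2, 3, 4, 5, 6, 7, 8, 9, 10}.

Counting them gives 10 values.

Answer: 10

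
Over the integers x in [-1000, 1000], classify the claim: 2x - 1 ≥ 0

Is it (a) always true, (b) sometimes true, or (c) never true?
Holds at x = 1: LHS = 2·1 - 1 = 1; 1 ≥ 0 — holds
Fails at x = 0: LHS = 2·0 - 1 = -1; -1 ≥ 0 — FAILS
It is satisfied by some integers in the range but not all.

Answer: Sometimes true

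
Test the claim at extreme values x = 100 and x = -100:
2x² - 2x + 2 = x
x = 100: LHS = 2·100² - 2·100 + 2 = 19802; 19802 = 100 — FAILS
x = -100: LHS = 2·(-100)² - 2·(-100) + 2 = 20202; 20202 = -100 — FAILS

Answer: No, fails for both x = 100 and x = -100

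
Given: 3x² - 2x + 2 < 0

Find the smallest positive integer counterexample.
Testing positive integers:
x = 1: LHS = 3·1² - 2·1 + 2 = 3; 3 < 0 — FAILS  ← smallest positive counterexample

Answer: x = 1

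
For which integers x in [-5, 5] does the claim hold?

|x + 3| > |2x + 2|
Holds for: {-1, 0}
Fails for: {-5, -4, -3, -2, 1, 2, 3, 4, 5}

Answer: {-1, 0}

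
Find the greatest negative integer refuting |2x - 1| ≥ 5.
Testing negative integers from -1 downward:
x = -1: LHS = |2·(-1) - 1| = |-3| = 3; 3 ≥ 5 — FAILS  ← closest negative counterexample to 0

Answer: x = -1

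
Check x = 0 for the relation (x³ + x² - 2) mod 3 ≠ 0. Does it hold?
x = 0: LHS = (0³ + 0² - 2) mod 3 = (-2) mod 3 = 1; 1 ≠ 0 — holds

The relation is satisfied at x = 0.

Answer: Yes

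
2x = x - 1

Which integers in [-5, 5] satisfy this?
Holds for: {-1}
Fails for: {-5, -4, -3, -2, 0, 1, 2, 3, 4, 5}

Answer: {-1}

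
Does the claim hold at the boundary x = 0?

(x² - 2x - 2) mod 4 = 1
x = 0: LHS = (0² - 2·0 - 2) mod 4 = (-2) mod 4 = 2; 2 = 1 — FAILS

The relation fails at x = 0, so x = 0 is a counterexample.

Answer: No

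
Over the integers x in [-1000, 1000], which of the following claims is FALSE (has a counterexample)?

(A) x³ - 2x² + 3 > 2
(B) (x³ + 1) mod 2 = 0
(A) x = 1: LHS = 1³ - 2·1² + 3 = 2; 2 > 2 — FAILS
(B) x = 0: LHS = (0³ + 1) mod 2 = 1 mod 2 = 1; 1 = 0 — FAILS

Answer: Both A and B are false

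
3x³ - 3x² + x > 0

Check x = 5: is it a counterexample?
Substitute x = 5 into the relation:
x = 5: LHS = 3·5³ - 3·5² + 5 = 305; 305 > 0 — holds

The claim holds here, so x = 5 is not a counterexample. (A counterexample exists elsewhere, e.g. x = 0.)

Answer: No, x = 5 is not a counterexample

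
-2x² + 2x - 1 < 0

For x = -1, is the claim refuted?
Substitute x = -1 into the relation:
x = -1: LHS = -2·(-1)² + 2·(-1) - 1 = -5; -5 < 0 — holds

The relation holds at x = -1, so it is not a counterexample.

Answer: No, x = -1 is not a counterexample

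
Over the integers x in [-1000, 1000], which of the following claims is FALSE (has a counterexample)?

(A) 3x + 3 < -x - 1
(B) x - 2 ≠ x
(A) x = 0: LHS = 3·0 + 3 = 3, RHS = -0 - 1 = -1; 3 < -1 — FAILS

(B) Over all integers in [-1000, 1000], LHS − RHS is always negative; it is closest to 0 at x = 0, where it equals -2:
x = 0: LHS = 0 - 2 = -2; -2 ≠ 0 — holds
At the ends of the range:
x = -1000: LHS = (-1000) - 2 = -1002; -1002 ≠ -1000 — holds
x = 1000: LHS = 1000 - 2 = 998; 998 ≠ 1000 — holds
Hence LHS − RHS is never 0, i.e. the two sides are never equal, so the relation holds for every integer in [-1000, 1000].

Only (A) has a counterexample.

Answer: A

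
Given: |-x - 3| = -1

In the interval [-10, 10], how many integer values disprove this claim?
Counterexamples in [-10, 10]: {-10, -9, -8, -7, -6, -5, -4, -3, -2, -1, 0, 1, 2, 3, 4, 5, 6, 7, 8, 9, 10}.

Counting them gives 21 values.

Answer: 21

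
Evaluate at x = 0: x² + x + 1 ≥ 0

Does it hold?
x = 0: LHS = 0² + 0 + 1 = 1; 1 ≥ 0 — holds

The relation is satisfied at x = 0.

Answer: Yes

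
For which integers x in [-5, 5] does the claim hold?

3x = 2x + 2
Holds for: {2}
Fails for: {-5, -4, -3, -2, -1, 0, 1, 3, 4, 5}

Answer: {2}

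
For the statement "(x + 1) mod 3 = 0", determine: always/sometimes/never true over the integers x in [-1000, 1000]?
Holds at x = -1: LHS = ((-1) + 1) mod 3 = 0 mod 3 = 0; 0 = 0 — holds
Fails at x = 0: LHS = (0 + 1) mod 3 = 1 mod 3 = 1; 1 = 0 — FAILS
It is satisfied by some integers in the range but not all.

Answer: Sometimes true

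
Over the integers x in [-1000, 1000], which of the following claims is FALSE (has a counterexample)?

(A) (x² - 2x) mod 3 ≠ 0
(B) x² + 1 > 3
(A) x = 0: LHS = (0² - 2·0) mod 3 = 0 mod 3 = 0; 0 ≠ 0 — FAILS
(B) x = 0: LHS = 0² + 1 = 1; 1 > 3 — FAILS

Answer: Both A and B are false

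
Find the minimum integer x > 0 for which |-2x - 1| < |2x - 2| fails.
Testing positive integers:
x = 1: LHS = |-2·1 - 1| = |-3| = 3, RHS = |2·1 - 2| = |0| = 0; 3 < 0 — FAILS  ← smallest positive counterexample

Answer: x = 1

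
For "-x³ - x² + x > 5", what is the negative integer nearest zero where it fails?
Testing negative integers from -1 downward:
x = -1: LHS = -(-1)³ - (-1)² + (-1) = -1; -1 > 5 — FAILS  ← closest negative counterexample to 0

Answer: x = -1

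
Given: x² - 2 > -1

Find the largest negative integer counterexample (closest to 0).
Testing negative integers from -1 downward:
x = -1: LHS = (-1)² - 2 = -1; -1 > -1 — FAILS  ← closest negative counterexample to 0

Answer: x = -1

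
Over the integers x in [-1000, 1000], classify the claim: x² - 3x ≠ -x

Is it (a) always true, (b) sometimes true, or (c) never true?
Holds at x = 1: LHS = 1² - 3·1 = -2; -2 ≠ -1 — holds
Fails at x = 0: LHS = 0² - 3·0 = 0, RHS = -0 = 0; 0 ≠ 0 — FAILS
It is satisfied by some integers in the range but not all.

Answer: Sometimes true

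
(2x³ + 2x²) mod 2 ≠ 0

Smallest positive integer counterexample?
Testing positive integers:
x = 1: LHS = (2·1³ + 2·1²) mod 2 = 4 mod 2 = 0; 0 ≠ 0 — FAILS  ← smallest positive counterexample

Answer: x = 1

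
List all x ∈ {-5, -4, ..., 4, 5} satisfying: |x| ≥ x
Over all integers in [-5, 5], LHS − RHS is smallest at x = 0, where it equals 0:
x = 0: LHS = |0| = 0; 0 ≥ 0 — holds
At the ends of the range:
x = -5: LHS = |-5| = 5; 5 ≥ -5 — holds
x = 5: LHS = |5| = 5; 5 ≥ 5 — holds
Hence LHS − RHS is never negative, i.e. LHS ≥ RHS throughout, so the relation holds for every integer in [-5, 5].

Answer: All integers in [-5, 5]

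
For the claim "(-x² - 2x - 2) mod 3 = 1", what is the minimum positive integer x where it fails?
Testing positive integers:
x = 1: LHS = (-1² - 2·1 - 2) mod 3 = (-5) mod 3 = 1; 1 = 1 — holds
x = 2: LHS = (-2² - 2·2 - 2) mod 3 = (-10) mod 3 = 2; 2 = 1 — FAILS  ← smallest positive counterexample

Answer: x = 2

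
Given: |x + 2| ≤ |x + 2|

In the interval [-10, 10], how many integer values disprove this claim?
Over all integers in [-10, 10], LHS − RHS is largest at x = 0, where it equals 0:
x = 0: LHS = |0 + 2| = |2| = 2, RHS = |0 + 2| = |2| = 2; 2 ≤ 2 — holds
At the ends of the range:
x = -10: LHS = |(-10) + 2| = |-8| = 8, RHS = |(-10) + 2| = |-8| = 8; 8 ≤ 8 — holds
x = 10: LHS = |10 + 2| = |12| = 12, RHS = |10 + 2| = |12| = 12; 12 ≤ 12 — holds
Hence LHS − RHS is never positive, i.e. LHS ≤ RHS throughout, so the relation holds for every integer in [-10, 10].

No counterexample appears in that range.

Answer: 0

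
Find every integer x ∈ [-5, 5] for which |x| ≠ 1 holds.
Holds for: {-5, -4, -3, -2, 0, 2, 3, 4, 5}
Fails for: {-1, 1}

Answer: {-5, -4, -3, -2, 0, 2, 3, 4, 5}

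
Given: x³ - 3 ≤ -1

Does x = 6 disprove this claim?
Substitute x = 6 into the relation:
x = 6: LHS = 6³ - 3 = 213; 213 ≤ -1 — FAILS

Since the claim fails at x = 6, this value is a counterexample.

Answer: Yes, x = 6 is a counterexample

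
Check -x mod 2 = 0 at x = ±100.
x = 100: LHS = (-100) mod 2 = 0; 0 = 0 — holds
x = -100: LHS = (-(-100)) mod 2 = 100 mod 2 = 0; 0 = 0 — holds

Answer: Yes, holds for both x = 100 and x = -100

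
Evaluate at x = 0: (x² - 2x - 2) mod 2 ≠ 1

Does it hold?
x = 0: LHS = (0² - 2·0 - 2) mod 2 = (-2) mod 2 = 0; 0 ≠ 1 — holds

The relation is satisfied at x = 0.

Answer: Yes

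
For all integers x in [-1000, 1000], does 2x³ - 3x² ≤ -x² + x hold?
The claim fails at x = 2:
x = 2: LHS = 2·2³ - 3·2² = 4, RHS = -2² + 2 = -2; 4 ≤ -2 — FAILS

Because a single integer refutes it, the statement is false.

Answer: False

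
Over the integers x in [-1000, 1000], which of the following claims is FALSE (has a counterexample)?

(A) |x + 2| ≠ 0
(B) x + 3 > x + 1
(A) x = -2: LHS = |(-2) + 2| = |0| = 0; 0 ≠ 0 — FAILS

(B) Over all integers in [-1000, 1000], LHS − RHS is smallest at x = 0, where it equals 2:
x = 0: LHS = 0 + 3 = 3, RHS = 0 + 1 = 1; 3 > 1 — holds
At the ends of the range:
x = -1000: LHS = (-1000) + 3 = -997, RHS = (-1000) + 1 = -999; -997 > -999 — holds
x = 1000: LHS = 1000 + 3 = 1003, RHS = 1000 + 1 = 1001; 1003 > 1001 — holds
Hence LHS − RHS is never zero or negative, i.e. LHS > RHS throughout, so the relation holds for every integer in [-1000, 1000].

Only (A) has a counterexample.

Answer: A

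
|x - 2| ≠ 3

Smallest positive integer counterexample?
Testing positive integers:
x = 1: LHS = |1 - 2| = |-1| = 1; 1 ≠ 3 — holds
x = 2: LHS = |2 - 2| = |0| = 0; 0 ≠ 3 — holds
x = 3: LHS = |3 - 2| = |1| = 1; 1 ≠ 3 — holds
x = 4: LHS = |4 - 2| = |2| = 2; 2 ≠ 3 — holds
x = 5: LHS = |5 - 2| = |3| = 3; 3 ≠ 3 — FAILS  ← smallest positive counterexample

Answer: x = 5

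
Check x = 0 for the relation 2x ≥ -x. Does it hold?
x = 0: LHS = 2·0 = 0, RHS = -0 = 0; 0 ≥ 0 — holds

The relation is satisfied at x = 0.

Answer: Yes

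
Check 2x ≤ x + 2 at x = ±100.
x = 100: LHS = 2·100 = 200, RHS = 100 + 2 = 102; 200 ≤ 102 — FAILS
x = -100: LHS = 2·(-100) = -200, RHS = (-100) + 2 = -98; -200 ≤ -98 — holds

Answer: Partially: fails for x = 100, holds for x = -100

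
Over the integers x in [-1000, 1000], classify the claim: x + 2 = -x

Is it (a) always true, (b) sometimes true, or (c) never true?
Holds at x = -1: LHS = (-1) + 2 = 1, RHS = -(-1) = 1; 1 = 1 — holds
Fails at x = 0: LHS = 0 + 2 = 2, RHS = -0 = 0; 2 = 0 — FAILS
It is satisfied by some integers in the range but not all.

Answer: Sometimes true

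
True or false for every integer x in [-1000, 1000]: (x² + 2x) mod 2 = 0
The claim fails at x = 1:
x = 1: LHS = (1² + 2·1) mod 2 = 3 mod 2 = 1; 1 = 0 — FAILS

Because a single integer refutes it, the statement is false.

Answer: False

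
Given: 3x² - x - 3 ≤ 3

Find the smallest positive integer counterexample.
Testing positive integers:
x = 1: LHS = 3·1² - 1 - 3 = -1; -1 ≤ 3 — holds
x = 2: LHS = 3·2² - 2 - 3 = 7; 7 ≤ 3 — FAILS  ← smallest positive counterexample

Answer: x = 2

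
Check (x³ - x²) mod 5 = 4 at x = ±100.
x = 100: LHS = (100³ - 100²) mod 5 = 990000 mod 5 = 0; 0 = 4 — FAILS
x = -100: LHS = ((-100)³ - (-100)²) mod 5 = (-1010000) mod 5 = 0; 0 = 4 — FAILS

Answer: No, fails for both x = 100 and x = -100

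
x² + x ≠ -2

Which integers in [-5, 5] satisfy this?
Over all integers in [-5, 5], LHS − RHS is always positive; it is smallest at x = 0, where it equals 2:
x = 0: LHS = 0² + 0 = 0; 0 ≠ -2 — holds
At the ends of the range:
x = -5: LHS = (-5)² + (-5) = 20; 20 ≠ -2 — holds
x = 5: LHS = 5² + 5 = 30; 30 ≠ -2 — holds
Hence LHS − RHS is never 0, i.e. the two sides are never equal, so the relation holds for every integer in [-5, 5].

Answer: All integers in [-5, 5]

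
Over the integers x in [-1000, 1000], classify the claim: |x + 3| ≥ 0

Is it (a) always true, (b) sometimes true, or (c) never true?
An absolute value is never negative, so the left side is ≥ 0 for every x, while the right side is 0. Tightest case in [-1000, 1000] is x = -3:
x = -3: LHS = |(-3) + 3| = |0| = 0; 0 ≥ 0 — holds
Hence LHS − RHS is never negative, i.e. LHS ≥ RHS throughout, so the relation holds for every integer in [-1000, 1000].

No counterexample exists.

Answer: Always true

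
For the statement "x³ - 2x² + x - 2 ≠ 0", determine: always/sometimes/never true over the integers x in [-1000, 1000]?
Holds at x = 0: LHS = 0³ - 2·0² + 0 - 2 = -2; -2 ≠ 0 — holds
Fails at x = 2: LHS = 2³ - 2·2² + 2 - 2 = 0; 0 ≠ 0 — FAILS
It is satisfied by some integers in the range but not all.

Answer: Sometimes true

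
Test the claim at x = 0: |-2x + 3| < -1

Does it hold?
x = 0: LHS = |-2·0 + 3| = |3| = 3; 3 < -1 — FAILS

The relation fails at x = 0, so x = 0 is a counterexample.

Answer: No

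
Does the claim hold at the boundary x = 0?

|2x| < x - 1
x = 0: LHS = |2·0| = |0| = 0, RHS = 0 - 1 = -1; 0 < -1 — FAILS

The relation fails at x = 0, so x = 0 is a counterexample.

Answer: No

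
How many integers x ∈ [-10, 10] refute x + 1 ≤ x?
Counterexamples in [-10, 10]: {-10, -9, -8, -7, -6, -5, -4, -3, -2, -1, 0, 1, 2, 3, 4, 5, 6, 7, 8, 9, 10}.

Counting them gives 21 values.

Answer: 21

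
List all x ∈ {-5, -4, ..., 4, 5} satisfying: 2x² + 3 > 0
Over all integers in [-5, 5], LHS − RHS is smallest at x = 0, where it equals 3:
x = 0: LHS = 2·0² + 3 = 3; 3 > 0 — holds
At the ends of the range:
x = -5: LHS = 2·(-5)² + 3 = 53; 53 > 0 — holds
x = 5: LHS = 2·5² + 3 = 53; 53 > 0 — holds
Hence LHS − RHS is never zero or negative, i.e. LHS > RHS throughout, so the relation holds for every integer in [-5, 5].

Answer: All integers in [-5, 5]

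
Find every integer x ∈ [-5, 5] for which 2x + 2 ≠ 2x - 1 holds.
Over all integers in [-5, 5], LHS − RHS is always positive; it is smallest at x = 0, where it equals 3:
x = 0: LHS = 2·0 + 2 = 2, RHS = 2·0 - 1 = -1; 2 ≠ -1 — holds
At the ends of the range:
x = -5: LHS = 2·(-5) + 2 = -8, RHS = 2·(-5) - 1 = -11; -8 ≠ -11 — holds
x = 5: LHS = 2·5 + 2 = 12, RHS = 2·5 - 1 = 9; 12 ≠ 9 — holds
Hence LHS − RHS is never 0, i.e. the two sides are never equal, so the relation holds for every integer in [-5, 5].

Answer: All integers in [-5, 5]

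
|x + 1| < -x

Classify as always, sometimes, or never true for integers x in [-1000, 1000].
Holds at x = -1: LHS = |(-1) + 1| = |0| = 0, RHS = -(-1) = 1; 0 < 1 — holds
Fails at x = 0: LHS = |0 + 1| = |1| = 1, RHS = -0 = 0; 1 < 0 — FAILS
It is satisfied by some integers in the range but not all.

Answer: Sometimes true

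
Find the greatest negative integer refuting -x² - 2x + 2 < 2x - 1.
Testing negative integers from -1 downward:
x = -1: LHS = -(-1)² - 2·(-1) + 2 = 3, RHS = 2·(-1) - 1 = -3; 3 < -3 — FAILS  ← closest negative counterexample to 0

Answer: x = -1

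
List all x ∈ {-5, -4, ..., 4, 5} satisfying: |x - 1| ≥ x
Holds for: {-5, -4, -3, -2, -1, 0}
Fails for: {1, 2, 3, 4, 5}

Answer: {-5, -4, -3, -2, -1, 0}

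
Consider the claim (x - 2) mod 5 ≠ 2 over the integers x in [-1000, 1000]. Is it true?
The claim fails at x = -1:
x = -1: LHS = ((-1) - 2) mod 5 = (-3) mod 5 = 2; 2 ≠ 2 — FAILS

Because a single integer refutes it, the statement is false.

Answer: False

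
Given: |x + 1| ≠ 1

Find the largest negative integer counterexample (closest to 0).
Testing negative integers from -1 downward:
x = -1: LHS = |(-1) + 1| = |0| = 0; 0 ≠ 1 — holds
x = -2: LHS = |(-2) + 1| = |-1| = 1; 1 ≠ 1 — FAILS  ← closest negative counterexample to 0

Answer: x = -2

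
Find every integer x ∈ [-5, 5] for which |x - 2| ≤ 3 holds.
Holds for: {-1, 0, 1, 2, 3, 4, 5}
Fails for: {-5, -4, -3, -2}

Answer: {-1, 0, 1, 2, 3, 4, 5}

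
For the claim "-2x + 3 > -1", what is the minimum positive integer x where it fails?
Testing positive integers:
x = 1: LHS = -2·1 + 3 = 1; 1 > -1 — holds
x = 2: LHS = -2·2 + 3 = -1; -1 > -1 — FAILS  ← smallest positive counterexample

Answer: x = 2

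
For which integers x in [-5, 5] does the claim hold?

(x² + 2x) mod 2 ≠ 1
Holds for: {-4, -2, 0, 2, 4}
Fails for: {-5, -3, -1, 1, 3, 5}

Answer: {-4, -2, 0, 2, 4}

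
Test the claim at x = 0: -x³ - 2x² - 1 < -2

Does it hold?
x = 0: LHS = -0³ - 2·0² - 1 = -1; -1 < -2 — FAILS

The relation fails at x = 0, so x = 0 is a counterexample.

Answer: No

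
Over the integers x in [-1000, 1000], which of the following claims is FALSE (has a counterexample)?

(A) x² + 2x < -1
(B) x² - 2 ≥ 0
(A) x = 0: LHS = 0² + 2·0 = 0; 0 < -1 — FAILS
(B) x = 0: LHS = 0² - 2 = -2; -2 ≥ 0 — FAILS

Answer: Both A and B are false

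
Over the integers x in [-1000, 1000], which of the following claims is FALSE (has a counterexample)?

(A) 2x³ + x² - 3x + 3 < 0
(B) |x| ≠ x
(A) x = 0: LHS = 2·0³ + 0² - 3·0 + 3 = 3; 3 < 0 — FAILS
(B) x = 0: LHS = |0| = 0; 0 ≠ 0 — FAILS

Answer: Both A and B are false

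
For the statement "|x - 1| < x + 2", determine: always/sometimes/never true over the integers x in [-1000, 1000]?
Holds at x = 0: LHS = |0 - 1| = |-1| = 1, RHS = 0 + 2 = 2; 1 < 2 — holds
Fails at x = -1: LHS = |(-1) - 1| = |-2| = 2, RHS = (-1) + 2 = 1; 2 < 1 — FAILS
It is satisfied by some integers in the range but not all.

Answer: Sometimes true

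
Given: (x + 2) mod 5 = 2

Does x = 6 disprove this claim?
Substitute x = 6 into the relation:
x = 6: LHS = (6 + 2) mod 5 = 8 mod 5 = 3; 3 = 2 — FAILS

Since the claim fails at x = 6, this value is a counterexample.

Answer: Yes, x = 6 is a counterexample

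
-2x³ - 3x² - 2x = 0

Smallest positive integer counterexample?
Testing positive integers:
x = 1: LHS = -2·1³ - 3·1² - 2·1 = -7; -7 = 0 — FAILS  ← smallest positive counterexample

Answer: x = 1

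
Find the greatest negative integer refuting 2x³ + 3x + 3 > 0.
Testing negative integers from -1 downward:
x = -1: LHS = 2·(-1)³ + 3·(-1) + 3 = -2; -2 > 0 — FAILS  ← closest negative counterexample to 0

Answer: x = -1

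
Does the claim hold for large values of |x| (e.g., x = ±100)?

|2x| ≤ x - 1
x = 100: LHS = |2·100| = |200| = 200, RHS = 100 - 1 = 99; 200 ≤ 99 — FAILS
x = -100: LHS = |2·(-100)| = |-200| = 200, RHS = (-100) - 1 = -101; 200 ≤ -101 — FAILS

Answer: No, fails for both x = 100 and x = -100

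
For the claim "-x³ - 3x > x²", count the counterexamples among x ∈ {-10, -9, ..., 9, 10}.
Counterexamples in [-10, 10]: {0, 1, 2, 3, 4, 5, 6, 7, 8, 9, 10}.

Counting them gives 11 values.

Answer: 11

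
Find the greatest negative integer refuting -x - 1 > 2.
Testing negative integers from -1 downward:
x = -1: LHS = -(-1) - 1 = 0; 0 > 2 — FAILS  ← closest negative counterexample to 0

Answer: x = -1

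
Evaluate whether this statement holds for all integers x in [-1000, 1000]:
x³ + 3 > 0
The claim fails at x = -2:
x = -2: LHS = (-2)³ + 3 = -5; -5 > 0 — FAILS

Because a single integer refutes it, the statement is false.

Answer: False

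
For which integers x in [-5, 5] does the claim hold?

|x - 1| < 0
An absolute value is never negative, so the left side is ≥ 0 for every x, while the right side is 0. Tightest case in [-5, 5] is x = 1:
x = 1: LHS = |1 - 1| = |0| = 0; 0 < 0 — FAILS
Hence LHS − RHS is never negative, i.e. LHS ≥ RHS throughout, so the claimed relation (<) fails for every integer in [-5, 5].

Answer: None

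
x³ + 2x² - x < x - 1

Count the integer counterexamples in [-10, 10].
Counterexamples in [-10, 10]: {-2, -1, 0, 1, 2, 3, 4, 5, 6, 7, 8, 9, 10}.

Counting them gives 13 values.

Answer: 13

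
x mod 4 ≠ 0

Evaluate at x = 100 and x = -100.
x = 100: LHS = 100 mod 4 = 0; 0 ≠ 0 — FAILS
x = -100: LHS = (-100) mod 4 = 0; 0 ≠ 0 — FAILS

Answer: No, fails for both x = 100 and x = -100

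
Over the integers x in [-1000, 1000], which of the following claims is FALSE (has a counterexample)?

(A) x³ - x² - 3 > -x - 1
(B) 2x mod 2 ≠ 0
(A) x = 0: LHS = 0³ - 0² - 3 = -3, RHS = -0 - 1 = -1; -3 > -1 — FAILS
(B) x = 0: LHS = (2·0) mod 2 = 0 mod 2 = 0; 0 ≠ 0 — FAILS

Answer: Both A and B are false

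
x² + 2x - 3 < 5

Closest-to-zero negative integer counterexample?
Testing negative integers from -1 downward:
x = -1: LHS = (-1)² + 2·(-1) - 3 = -4; -4 < 5 — holds
x = -2: LHS = (-2)² + 2·(-2) - 3 = -3; -3 < 5 — holds
x = -3: LHS = (-3)² + 2·(-3) - 3 = 0; 0 < 5 — holds
x = -4: LHS = (-4)² + 2·(-4) - 3 = 5; 5 < 5 — FAILS  ← closest negative counterexample to 0

Answer: x = -4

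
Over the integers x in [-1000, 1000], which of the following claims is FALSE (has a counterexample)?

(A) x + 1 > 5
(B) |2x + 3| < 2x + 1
(A) x = 0: LHS = 0 + 1 = 1; 1 > 5 — FAILS
(B) x = 0: LHS = |2·0 + 3| = |3| = 3, RHS = 2·0 + 1 = 1; 3 < 1 — FAILS

Answer: Both A and B are false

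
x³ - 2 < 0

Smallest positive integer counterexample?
Testing positive integers:
x = 1: LHS = 1³ - 2 = -1; -1 < 0 — holds
x = 2: LHS = 2³ - 2 = 6; 6 < 0 — FAILS  ← smallest positive counterexample

Answer: x = 2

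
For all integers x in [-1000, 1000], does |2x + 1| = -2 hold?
The claim fails at x = 0:
x = 0: LHS = |2·0 + 1| = |1| = 1; 1 = -2 — FAILS

Because a single integer refutes it, the statement is false.

Answer: False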